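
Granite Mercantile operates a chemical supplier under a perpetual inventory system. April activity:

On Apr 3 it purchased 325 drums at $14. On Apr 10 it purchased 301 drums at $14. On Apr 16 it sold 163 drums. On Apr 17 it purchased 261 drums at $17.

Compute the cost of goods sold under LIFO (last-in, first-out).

Apr 16, 163 sold [LIFO — newest first]: 163 @ $14 = $2,282
Ending inventory: 325 @ $14 + 138 @ $14 + 261 @ $17 = $10,919
Check: goods available $13,201 = COGS $2,282 + ending $10,919

COGS = $2,282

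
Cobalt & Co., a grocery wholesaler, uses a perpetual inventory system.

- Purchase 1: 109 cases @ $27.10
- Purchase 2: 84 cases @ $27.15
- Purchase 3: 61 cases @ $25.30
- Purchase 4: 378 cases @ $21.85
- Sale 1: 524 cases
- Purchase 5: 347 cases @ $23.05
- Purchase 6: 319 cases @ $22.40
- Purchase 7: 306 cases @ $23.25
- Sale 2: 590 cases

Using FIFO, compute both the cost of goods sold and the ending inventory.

Sale 1 (524) [FIFO — oldest first]: 109 @ $27.10 + 84 @ $27.15 + 61 @ $25.30 + 270 @ $21.85 = $12,677.30
Sale 2 (590) [FIFO — oldest first]: 108 @ $21.85 + 347 @ $23.05 + 135 @ $22.40 = $13,382.15
Total COGS = $12,677.30 + $13,382.15 = $26,059.45
Ending inventory: 184 @ $22.40 + 306 @ $23.25 = $11,236.10

COGS = $26,059.45; ending inventory = $11,236.10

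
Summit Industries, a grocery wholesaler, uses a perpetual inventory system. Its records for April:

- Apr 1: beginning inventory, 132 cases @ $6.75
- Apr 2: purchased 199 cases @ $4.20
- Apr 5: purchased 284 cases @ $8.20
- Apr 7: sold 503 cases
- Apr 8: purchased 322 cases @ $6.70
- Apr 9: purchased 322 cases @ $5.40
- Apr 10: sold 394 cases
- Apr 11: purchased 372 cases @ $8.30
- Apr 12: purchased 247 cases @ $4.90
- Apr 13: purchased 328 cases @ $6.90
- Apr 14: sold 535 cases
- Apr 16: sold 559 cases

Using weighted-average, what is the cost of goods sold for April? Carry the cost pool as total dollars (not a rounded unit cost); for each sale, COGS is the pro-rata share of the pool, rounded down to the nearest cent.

After Apr 1: 132 on hand, pool $891.00 (≈ $6.7500 each)
After Apr 2: 331 on hand, pool $1,726.80 (≈ $5.2169 each)
After Apr 5: 615 on hand, pool $4,055.60 (≈ $6.5945 each)
Apr 7, sell 503: 503/615 × $4,055.60 → $3,317.01
After Apr 8: 434 on hand, pool $2,895.99 (≈ $6.6728 each)
After Apr 9: 756 on hand, pool $4,634.79 (≈ $6.1307 each)
Apr 10, sell 394: 394/756 × $4,634.79 → $2,415.48
After Apr 11: 734 on hand, pool $5,306.91 (≈ $7.2301 each)
After Apr 12: 981 on hand, pool $6,517.21 (≈ $6.6434 each)
After Apr 13: 1309 on hand, pool $8,780.41 (≈ $6.7077 each)
Apr 14, sell 535: 535/1309 × $8,780.41 → $3,588.63
Apr 16, sell 559: 559/774 × $5,191.78 → $3,749.61
Total COGS = $3,317.01 + $2,415.48 + $3,588.63 + $3,749.61 = $13,070.73
Ending inventory (cost pool remaining) = $1,442.17

COGS = $13,070.73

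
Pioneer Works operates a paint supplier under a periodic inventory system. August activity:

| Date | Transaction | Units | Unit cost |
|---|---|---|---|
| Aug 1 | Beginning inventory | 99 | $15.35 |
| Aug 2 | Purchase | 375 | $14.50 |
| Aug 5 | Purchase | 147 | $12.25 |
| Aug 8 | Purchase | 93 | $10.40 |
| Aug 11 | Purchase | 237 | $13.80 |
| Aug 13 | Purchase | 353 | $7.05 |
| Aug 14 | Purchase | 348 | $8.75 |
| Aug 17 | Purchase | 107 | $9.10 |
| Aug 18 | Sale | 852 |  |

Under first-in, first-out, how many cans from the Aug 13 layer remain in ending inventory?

353

Aug 18, 852 sold [FIFO — oldest first]: 99 @ $15.35 + 375 @ $14.50 + 147 @ $12.25 + 93 @ $10.40 + 138 @ $13.80 = $11,629.50
Ending inventory: 99 @ $13.80 + 353 @ $7.05 + 348 @ $8.75 + 107 @ $9.10 = $7,873.55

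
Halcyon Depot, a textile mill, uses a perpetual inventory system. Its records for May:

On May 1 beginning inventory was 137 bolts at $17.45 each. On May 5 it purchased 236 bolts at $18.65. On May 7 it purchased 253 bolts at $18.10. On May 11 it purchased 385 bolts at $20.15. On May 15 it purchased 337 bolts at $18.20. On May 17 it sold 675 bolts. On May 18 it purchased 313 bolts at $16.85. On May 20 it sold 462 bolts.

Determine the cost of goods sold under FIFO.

May 17, 675 sold [FIFO — oldest first]: 137 @ $17.45 + 236 @ $18.65 + 253 @ $18.10 + 49 @ $20.15 = $12,358.70
May 20, 462 sold [FIFO — oldest first]: 336 @ $20.15 + 126 @ $18.20 = $9,063.60
Total COGS = $12,358.70 + $9,063.60 = $21,422.30
Ending inventory: 211 @ $18.20 + 313 @ $16.85 = $9,114.25
Check: goods available $30,536.55 = COGS $21,422.30 + ending $9,114.25

COGS = $21,422.30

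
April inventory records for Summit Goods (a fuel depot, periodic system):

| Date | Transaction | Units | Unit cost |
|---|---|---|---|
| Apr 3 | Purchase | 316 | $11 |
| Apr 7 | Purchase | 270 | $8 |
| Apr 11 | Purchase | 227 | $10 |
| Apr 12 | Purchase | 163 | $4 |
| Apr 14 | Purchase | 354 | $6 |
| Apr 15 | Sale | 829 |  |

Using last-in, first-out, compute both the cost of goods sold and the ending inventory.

Apr 15, 829 sold [LIFO — newest first]: 354 @ $6 + 163 @ $4 + 227 @ $10 + 85 @ $8 = $5,726
Ending inventory: 316 @ $11 + 185 @ $8 = $4,956
Check: goods available $10,682 = COGS $5,726 + ending $4,956

COGS = $5,726; ending inventory = $4,956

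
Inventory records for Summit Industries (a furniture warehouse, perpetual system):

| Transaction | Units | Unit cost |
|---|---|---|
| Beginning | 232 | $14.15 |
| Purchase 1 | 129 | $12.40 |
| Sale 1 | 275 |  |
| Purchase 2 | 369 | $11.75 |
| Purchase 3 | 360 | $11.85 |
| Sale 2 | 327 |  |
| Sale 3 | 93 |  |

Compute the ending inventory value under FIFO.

Sale 1 (275) [FIFO — oldest first]: 232 @ $14.15 + 43 @ $12.40 = $3,816.00
Sale 2 (327) [FIFO — oldest first]: 86 @ $12.40 + 241 @ $11.75 = $3,898.15
Sale 3 (93) [FIFO — oldest first]: 93 @ $11.75 = $1,092.75
Total COGS = $3,816.00 + $3,898.15 + $1,092.75 = $8,806.90
Ending inventory: 35 @ $11.75 + 360 @ $11.85 = $4,677.25

Ending inventory = $4,677.25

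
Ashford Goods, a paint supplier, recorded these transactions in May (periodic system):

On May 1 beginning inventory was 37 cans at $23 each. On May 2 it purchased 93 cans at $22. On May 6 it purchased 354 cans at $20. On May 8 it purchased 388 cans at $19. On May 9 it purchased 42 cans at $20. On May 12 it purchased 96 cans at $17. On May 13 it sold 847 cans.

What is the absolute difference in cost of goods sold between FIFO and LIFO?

$610

FIFO COGS: 37 @ $23 + 93 @ $22 + 354 @ $20 + 363 @ $19 = $16,874
LIFO COGS: 96 @ $17 + 42 @ $20 + 388 @ $19 + 321 @ $20 = $16,264
Difference = |$16,874 − $16,264| = $610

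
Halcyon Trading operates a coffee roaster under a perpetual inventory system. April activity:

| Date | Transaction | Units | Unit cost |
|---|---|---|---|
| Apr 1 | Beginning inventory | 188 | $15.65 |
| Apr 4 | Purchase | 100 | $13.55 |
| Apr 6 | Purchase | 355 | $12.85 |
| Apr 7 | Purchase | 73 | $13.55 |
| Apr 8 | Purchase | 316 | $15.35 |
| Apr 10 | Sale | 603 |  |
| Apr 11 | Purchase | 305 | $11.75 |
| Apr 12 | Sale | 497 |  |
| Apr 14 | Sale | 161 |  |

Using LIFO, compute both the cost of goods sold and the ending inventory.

COGS = $17,093.05; ending inventory = $1,189.40

Apr 10, 603 sold [LIFO — newest first]: 316 @ $15.35 + 73 @ $13.55 + 214 @ $12.85 = $8,589.65
Apr 12, 497 sold [LIFO — newest first]: 305 @ $11.75 + 141 @ $12.85 + 51 @ $13.55 = $6,086.65
Apr 14, 161 sold [LIFO — newest first]: 49 @ $13.55 + 112 @ $15.65 = $2,416.75
Total COGS = $8,589.65 + $6,086.65 + $2,416.75 = $17,093.05
Ending inventory: 76 @ $15.65 = $1,189.40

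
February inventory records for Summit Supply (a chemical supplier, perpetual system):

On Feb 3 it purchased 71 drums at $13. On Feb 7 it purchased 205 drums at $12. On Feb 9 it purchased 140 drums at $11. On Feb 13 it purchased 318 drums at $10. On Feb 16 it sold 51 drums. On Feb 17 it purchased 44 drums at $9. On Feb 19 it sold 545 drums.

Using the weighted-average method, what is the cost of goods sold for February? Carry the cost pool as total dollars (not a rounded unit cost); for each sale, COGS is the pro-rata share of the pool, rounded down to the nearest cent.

COGS = $6,512.27

After Feb 3: 71 on hand, pool $923.00 (≈ $13.0000 each)
After Feb 7: 276 on hand, pool $3,383.00 (≈ $12.2572 each)
After Feb 9: 416 on hand, pool $4,923.00 (≈ $11.8341 each)
After Feb 13: 734 on hand, pool $8,103.00 (≈ $11.0395 each)
Feb 16, sell 51: 51/734 × $8,103.00 → $563.01
After Feb 17: 727 on hand, pool $7,935.99 (≈ $10.9161 each)
Feb 19, sell 545: 545/727 × $7,935.99 → $5,949.26
Total COGS = $563.01 + $5,949.26 = $6,512.27
Ending inventory (cost pool remaining) = $1,986.73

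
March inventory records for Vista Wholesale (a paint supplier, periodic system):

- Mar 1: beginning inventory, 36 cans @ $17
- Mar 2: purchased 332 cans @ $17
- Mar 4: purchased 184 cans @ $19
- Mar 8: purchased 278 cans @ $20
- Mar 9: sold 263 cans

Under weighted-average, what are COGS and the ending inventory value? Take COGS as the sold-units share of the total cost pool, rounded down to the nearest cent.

Mar 9, sell 263: 263/830 × $15,312.00 → $4,851.87
Ending inventory (cost pool remaining) = $10,460.13
Check: goods available $15,312.00 = COGS $4,851.87 + ending $10,460.13

COGS = $4,851.87; ending inventory = $10,460.13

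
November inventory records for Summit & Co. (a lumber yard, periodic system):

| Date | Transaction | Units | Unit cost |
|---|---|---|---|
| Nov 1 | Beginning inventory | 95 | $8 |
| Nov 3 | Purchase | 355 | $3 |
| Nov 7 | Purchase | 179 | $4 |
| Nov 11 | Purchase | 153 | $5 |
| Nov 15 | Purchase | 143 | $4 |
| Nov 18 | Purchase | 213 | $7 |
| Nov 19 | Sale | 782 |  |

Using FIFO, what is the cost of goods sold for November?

Nov 19, 782 sold [FIFO — oldest first]: 95 @ $8 + 355 @ $3 + 179 @ $4 + 153 @ $5 = $3,306
Ending inventory: 143 @ $4 + 213 @ $7 = $2,063

COGS = $3,306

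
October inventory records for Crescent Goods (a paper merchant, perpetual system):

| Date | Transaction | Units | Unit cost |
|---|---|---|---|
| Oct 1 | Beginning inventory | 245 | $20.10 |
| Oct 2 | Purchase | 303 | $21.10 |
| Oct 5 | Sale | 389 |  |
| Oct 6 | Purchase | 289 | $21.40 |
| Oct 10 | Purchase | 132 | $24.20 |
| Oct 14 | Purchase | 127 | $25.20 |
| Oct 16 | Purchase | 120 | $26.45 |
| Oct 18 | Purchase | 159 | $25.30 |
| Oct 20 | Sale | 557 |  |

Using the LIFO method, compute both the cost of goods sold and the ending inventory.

Oct 5, 389 sold [LIFO — newest first]: 303 @ $21.10 + 86 @ $20.10 = $8,121.90
Oct 20, 557 sold [LIFO — newest first]: 159 @ $25.30 + 120 @ $26.45 + 127 @ $25.20 + 132 @ $24.20 + 19 @ $21.40 = $13,998.10
Total COGS = $8,121.90 + $13,998.10 = $22,120.00
Ending inventory: 159 @ $20.10 + 270 @ $21.40 = $8,973.90
Check: goods available $31,093.90 = COGS $22,120.00 + ending $8,973.90

COGS = $22,120.00; ending inventory = $8,973.90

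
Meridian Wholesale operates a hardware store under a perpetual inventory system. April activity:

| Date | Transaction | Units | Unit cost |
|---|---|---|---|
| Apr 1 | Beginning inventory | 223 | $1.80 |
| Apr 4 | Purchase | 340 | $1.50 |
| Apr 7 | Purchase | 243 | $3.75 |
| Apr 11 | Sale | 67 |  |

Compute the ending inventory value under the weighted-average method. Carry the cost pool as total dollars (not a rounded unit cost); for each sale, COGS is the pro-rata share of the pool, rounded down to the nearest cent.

Ending inventory = $1,671.14

After Apr 1: 223 on hand, pool $401.40 (≈ $1.8000 each)
After Apr 4: 563 on hand, pool $911.40 (≈ $1.6188 each)
After Apr 7: 806 on hand, pool $1,822.65 (≈ $2.2614 each)
Apr 11, sell 67: 67/806 × $1,822.65 → $151.51
Ending inventory (cost pool remaining) = $1,671.14
Check: goods available $1,822.65 = COGS $151.51 + ending $1,671.14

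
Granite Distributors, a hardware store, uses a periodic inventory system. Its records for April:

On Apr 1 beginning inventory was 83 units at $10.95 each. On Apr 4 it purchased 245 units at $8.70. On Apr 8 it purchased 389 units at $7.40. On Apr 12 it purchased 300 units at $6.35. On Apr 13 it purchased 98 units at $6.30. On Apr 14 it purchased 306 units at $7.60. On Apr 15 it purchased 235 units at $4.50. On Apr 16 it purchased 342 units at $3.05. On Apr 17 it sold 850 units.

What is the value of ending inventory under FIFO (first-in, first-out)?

Ending inventory = $6,104.05

Apr 17, 850 sold [FIFO — oldest first]: 83 @ $10.95 + 245 @ $8.70 + 389 @ $7.40 + 133 @ $6.35 = $6,763.50
Ending inventory: 167 @ $6.35 + 98 @ $6.30 + 306 @ $7.60 + 235 @ $4.50 + 342 @ $3.05 = $6,104.05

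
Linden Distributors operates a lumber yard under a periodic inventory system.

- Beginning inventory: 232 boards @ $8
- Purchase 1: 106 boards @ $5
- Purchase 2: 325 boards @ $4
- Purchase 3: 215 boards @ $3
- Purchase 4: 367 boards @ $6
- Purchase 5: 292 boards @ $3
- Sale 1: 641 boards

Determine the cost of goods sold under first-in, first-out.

Sale 1 (641) [FIFO — oldest first]: 232 @ $8 + 106 @ $5 + 303 @ $4 = $3,598
Ending inventory: 22 @ $4 + 215 @ $3 + 367 @ $6 + 292 @ $3 = $3,811

COGS = $3,598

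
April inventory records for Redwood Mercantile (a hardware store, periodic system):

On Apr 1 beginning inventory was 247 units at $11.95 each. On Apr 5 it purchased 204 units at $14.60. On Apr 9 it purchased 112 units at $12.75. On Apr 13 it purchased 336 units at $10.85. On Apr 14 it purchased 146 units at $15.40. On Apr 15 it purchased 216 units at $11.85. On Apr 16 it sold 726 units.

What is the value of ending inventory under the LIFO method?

Ending inventory = $7,001.05

Apr 16, 726 sold [LIFO — newest first]: 216 @ $11.85 + 146 @ $15.40 + 336 @ $10.85 + 28 @ $12.75 = $8,810.60
Ending inventory: 247 @ $11.95 + 204 @ $14.60 + 84 @ $12.75 = $7,001.05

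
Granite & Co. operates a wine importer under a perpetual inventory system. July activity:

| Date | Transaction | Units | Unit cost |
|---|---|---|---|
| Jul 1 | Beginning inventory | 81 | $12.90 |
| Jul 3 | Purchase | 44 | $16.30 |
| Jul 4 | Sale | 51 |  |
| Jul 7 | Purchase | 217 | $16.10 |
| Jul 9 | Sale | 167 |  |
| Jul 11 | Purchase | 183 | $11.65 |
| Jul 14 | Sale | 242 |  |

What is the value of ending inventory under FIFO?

Ending inventory = $757.25

Jul 4, 51 sold [FIFO — oldest first]: 51 @ $12.90 = $657.90
Jul 9, 167 sold [FIFO — oldest first]: 30 @ $12.90 + 44 @ $16.30 + 93 @ $16.10 = $2,601.50
Jul 14, 242 sold [FIFO — oldest first]: 124 @ $16.10 + 118 @ $11.65 = $3,371.10
Total COGS = $657.90 + $2,601.50 + $3,371.10 = $6,630.50
Ending inventory: 65 @ $11.65 = $757.25
Check: goods available $7,387.75 = COGS $6,630.50 + ending $757.25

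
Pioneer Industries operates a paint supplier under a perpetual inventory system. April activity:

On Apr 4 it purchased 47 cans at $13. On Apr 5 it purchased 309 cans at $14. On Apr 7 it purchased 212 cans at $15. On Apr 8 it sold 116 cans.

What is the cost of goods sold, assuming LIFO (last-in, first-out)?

Apr 8, 116 sold [LIFO — newest first]: 116 @ $15 = $1,740
Ending inventory: 47 @ $13 + 309 @ $14 + 96 @ $15 = $6,377
Check: goods available $8,117 = COGS $1,740 + ending $6,377

COGS = $1,740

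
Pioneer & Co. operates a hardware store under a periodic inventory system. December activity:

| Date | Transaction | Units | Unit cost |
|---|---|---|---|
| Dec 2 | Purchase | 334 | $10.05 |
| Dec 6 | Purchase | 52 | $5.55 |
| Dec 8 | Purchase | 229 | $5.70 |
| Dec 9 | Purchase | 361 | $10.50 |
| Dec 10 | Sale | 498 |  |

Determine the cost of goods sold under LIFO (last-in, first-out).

Dec 10, 498 sold [LIFO — newest first]: 361 @ $10.50 + 137 @ $5.70 = $4,571.40
Ending inventory: 334 @ $10.05 + 52 @ $5.55 + 92 @ $5.70 = $4,169.70

COGS = $4,571.40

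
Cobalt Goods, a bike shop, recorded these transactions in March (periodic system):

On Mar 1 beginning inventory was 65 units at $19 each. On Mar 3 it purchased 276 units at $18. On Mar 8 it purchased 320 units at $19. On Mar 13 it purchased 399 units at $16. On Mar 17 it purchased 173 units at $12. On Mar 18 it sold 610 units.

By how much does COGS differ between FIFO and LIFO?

FIFO COGS: 65 @ $19 + 276 @ $18 + 269 @ $19 = $11,314
LIFO COGS: 173 @ $12 + 399 @ $16 + 38 @ $19 = $9,182
Difference = |$11,314 − $9,182| = $2,132

$2,132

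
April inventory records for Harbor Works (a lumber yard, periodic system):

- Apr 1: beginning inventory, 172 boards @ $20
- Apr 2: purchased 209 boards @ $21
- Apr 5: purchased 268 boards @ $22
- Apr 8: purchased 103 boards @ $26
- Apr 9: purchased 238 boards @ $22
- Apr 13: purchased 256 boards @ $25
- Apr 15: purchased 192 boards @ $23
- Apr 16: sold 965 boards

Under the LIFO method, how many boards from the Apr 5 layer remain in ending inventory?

Apr 16, 965 sold [LIFO — newest first]: 192 @ $23 + 256 @ $25 + 238 @ $22 + 103 @ $26 + 176 @ $22 = $22,602
Ending inventory: 172 @ $20 + 209 @ $21 + 92 @ $22 = $9,853
Check: goods available $32,455 = COGS $22,602 + ending $9,853

92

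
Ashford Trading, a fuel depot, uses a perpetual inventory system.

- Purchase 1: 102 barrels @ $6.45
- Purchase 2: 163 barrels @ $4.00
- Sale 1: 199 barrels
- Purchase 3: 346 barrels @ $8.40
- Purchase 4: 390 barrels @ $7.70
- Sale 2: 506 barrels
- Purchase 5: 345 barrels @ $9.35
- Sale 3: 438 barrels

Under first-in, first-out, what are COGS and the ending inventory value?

COGS = $8,547.00; ending inventory = $1,898.05

Sale 1 (199) [FIFO — oldest first]: 102 @ $6.45 + 97 @ $4.00 = $1,045.90
Sale 2 (506) [FIFO — oldest first]: 66 @ $4.00 + 346 @ $8.40 + 94 @ $7.70 = $3,894.20
Sale 3 (438) [FIFO — oldest first]: 296 @ $7.70 + 142 @ $9.35 = $3,606.90
Total COGS = $1,045.90 + $3,894.20 + $3,606.90 = $8,547.00
Ending inventory: 203 @ $9.35 = $1,898.05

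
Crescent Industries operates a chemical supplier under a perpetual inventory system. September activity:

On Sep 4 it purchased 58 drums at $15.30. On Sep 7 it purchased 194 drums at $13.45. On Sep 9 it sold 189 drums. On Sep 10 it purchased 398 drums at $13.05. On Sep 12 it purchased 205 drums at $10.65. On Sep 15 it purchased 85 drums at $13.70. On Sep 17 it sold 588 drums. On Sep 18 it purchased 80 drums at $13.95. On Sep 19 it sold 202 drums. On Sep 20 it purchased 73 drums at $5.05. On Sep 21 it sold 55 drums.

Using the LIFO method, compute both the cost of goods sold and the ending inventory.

Sep 9, 189 sold [LIFO — newest first]: 189 @ $13.45 = $2,542.05
Sep 17, 588 sold [LIFO — newest first]: 85 @ $13.70 + 205 @ $10.65 + 298 @ $13.05 = $7,236.65
Sep 19, 202 sold [LIFO — newest first]: 80 @ $13.95 + 100 @ $13.05 + 5 @ $13.45 + 17 @ $15.30 = $2,748.35
Sep 21, 55 sold [LIFO — newest first]: 55 @ $5.05 = $277.75
Total COGS = $2,542.05 + $7,236.65 + $2,748.35 + $277.75 = $12,804.80
Ending inventory: 41 @ $15.30 + 18 @ $5.05 = $718.20

COGS = $12,804.80; ending inventory = $718.20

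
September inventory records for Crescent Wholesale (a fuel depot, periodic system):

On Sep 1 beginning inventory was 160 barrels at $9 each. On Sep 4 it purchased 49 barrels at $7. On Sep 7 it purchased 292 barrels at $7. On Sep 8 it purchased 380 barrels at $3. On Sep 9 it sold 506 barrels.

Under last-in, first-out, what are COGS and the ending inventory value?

COGS = $2,022; ending inventory = $2,945

Sep 9, 506 sold [LIFO — newest first]: 380 @ $3 + 126 @ $7 = $2,022
Ending inventory: 160 @ $9 + 49 @ $7 + 166 @ $7 = $2,945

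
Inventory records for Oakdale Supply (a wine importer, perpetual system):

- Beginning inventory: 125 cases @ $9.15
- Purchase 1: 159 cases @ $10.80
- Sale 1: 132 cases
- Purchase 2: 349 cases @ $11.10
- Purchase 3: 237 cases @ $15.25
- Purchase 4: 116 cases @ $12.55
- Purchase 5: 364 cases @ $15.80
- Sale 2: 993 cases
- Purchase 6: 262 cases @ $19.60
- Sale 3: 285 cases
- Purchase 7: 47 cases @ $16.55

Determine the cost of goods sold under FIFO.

Sale 1 (132) [FIFO — oldest first]: 125 @ $9.15 + 7 @ $10.80 = $1,219.35
Sale 2 (993) [FIFO — oldest first]: 152 @ $10.80 + 349 @ $11.10 + 237 @ $15.25 + 116 @ $12.55 + 139 @ $15.80 = $12,781.75
Sale 3 (285) [FIFO — oldest first]: 225 @ $15.80 + 60 @ $19.60 = $4,731.00
Total COGS = $1,219.35 + $12,781.75 + $4,731.00 = $18,732.10
Ending inventory: 202 @ $19.60 + 47 @ $16.55 = $4,737.05

COGS = $18,732.10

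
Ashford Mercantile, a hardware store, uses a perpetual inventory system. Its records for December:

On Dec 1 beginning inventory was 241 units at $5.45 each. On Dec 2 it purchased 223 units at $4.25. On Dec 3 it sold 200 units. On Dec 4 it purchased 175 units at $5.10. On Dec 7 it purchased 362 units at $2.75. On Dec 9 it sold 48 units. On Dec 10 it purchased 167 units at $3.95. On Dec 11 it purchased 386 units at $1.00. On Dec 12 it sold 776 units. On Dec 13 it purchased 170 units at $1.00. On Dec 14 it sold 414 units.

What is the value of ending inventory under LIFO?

Dec 3, 200 sold [LIFO — newest first]: 200 @ $4.25 = $850.00
Dec 9, 48 sold [LIFO — newest first]: 48 @ $2.75 = $132.00
Dec 12, 776 sold [LIFO — newest first]: 386 @ $1.00 + 167 @ $3.95 + 223 @ $2.75 = $1,658.90
Dec 14, 414 sold [LIFO — newest first]: 170 @ $1.00 + 91 @ $2.75 + 153 @ $5.10 = $1,200.55
Total COGS = $850.00 + $132.00 + $1,658.90 + $1,200.55 = $3,841.45
Ending inventory: 241 @ $5.45 + 23 @ $4.25 + 22 @ $5.10 = $1,523.40
Check: goods available $5,364.85 = COGS $3,841.45 + ending $1,523.40

Ending inventory = $1,523.40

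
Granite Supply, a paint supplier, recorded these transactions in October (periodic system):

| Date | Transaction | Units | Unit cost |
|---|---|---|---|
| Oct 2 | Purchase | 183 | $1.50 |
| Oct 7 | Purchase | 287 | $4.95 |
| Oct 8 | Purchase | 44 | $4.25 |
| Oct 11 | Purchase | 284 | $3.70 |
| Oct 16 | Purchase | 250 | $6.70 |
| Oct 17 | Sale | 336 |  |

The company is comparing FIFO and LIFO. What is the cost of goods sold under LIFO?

FIFO COGS: 183 @ $1.50 + 153 @ $4.95 = $1,031.85
LIFO COGS: 250 @ $6.70 + 86 @ $3.70 = $1,993.20

COGS = $1,993.20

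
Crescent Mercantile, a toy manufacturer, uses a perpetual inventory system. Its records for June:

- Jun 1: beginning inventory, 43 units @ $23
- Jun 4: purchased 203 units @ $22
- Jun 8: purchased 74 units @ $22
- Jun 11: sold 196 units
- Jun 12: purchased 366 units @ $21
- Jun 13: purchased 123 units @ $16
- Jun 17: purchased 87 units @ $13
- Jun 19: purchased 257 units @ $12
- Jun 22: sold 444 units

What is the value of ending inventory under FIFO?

Ending inventory = $7,149

Jun 11, 196 sold [FIFO — oldest first]: 43 @ $23 + 153 @ $22 = $4,355
Jun 22, 444 sold [FIFO — oldest first]: 50 @ $22 + 74 @ $22 + 320 @ $21 = $9,448
Total COGS = $4,355 + $9,448 = $13,803
Ending inventory: 46 @ $21 + 123 @ $16 + 87 @ $13 + 257 @ $12 = $7,149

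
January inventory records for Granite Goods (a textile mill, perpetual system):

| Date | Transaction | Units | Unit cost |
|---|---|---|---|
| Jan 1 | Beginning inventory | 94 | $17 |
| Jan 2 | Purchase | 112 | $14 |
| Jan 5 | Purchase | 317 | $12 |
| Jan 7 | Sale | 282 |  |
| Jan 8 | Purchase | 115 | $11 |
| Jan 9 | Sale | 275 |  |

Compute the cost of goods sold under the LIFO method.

COGS = $6,858

Jan 7, 282 sold [LIFO — newest first]: 282 @ $12 = $3,384
Jan 9, 275 sold [LIFO — newest first]: 115 @ $11 + 35 @ $12 + 112 @ $14 + 13 @ $17 = $3,474
Total COGS = $3,384 + $3,474 = $6,858
Ending inventory: 81 @ $17 = $1,377
Check: goods available $8,235 = COGS $6,858 + ending $1,377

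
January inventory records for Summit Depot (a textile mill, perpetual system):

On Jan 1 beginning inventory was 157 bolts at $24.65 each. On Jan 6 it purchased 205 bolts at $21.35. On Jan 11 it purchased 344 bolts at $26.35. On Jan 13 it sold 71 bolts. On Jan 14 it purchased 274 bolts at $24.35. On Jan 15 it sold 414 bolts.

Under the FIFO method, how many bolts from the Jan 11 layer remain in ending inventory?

Jan 13, 71 sold [FIFO — oldest first]: 71 @ $24.65 = $1,750.15
Jan 15, 414 sold [FIFO — oldest first]: 86 @ $24.65 + 205 @ $21.35 + 123 @ $26.35 = $9,737.70
Total COGS = $1,750.15 + $9,737.70 = $11,487.85
Ending inventory: 221 @ $26.35 + 274 @ $24.35 = $12,495.25

221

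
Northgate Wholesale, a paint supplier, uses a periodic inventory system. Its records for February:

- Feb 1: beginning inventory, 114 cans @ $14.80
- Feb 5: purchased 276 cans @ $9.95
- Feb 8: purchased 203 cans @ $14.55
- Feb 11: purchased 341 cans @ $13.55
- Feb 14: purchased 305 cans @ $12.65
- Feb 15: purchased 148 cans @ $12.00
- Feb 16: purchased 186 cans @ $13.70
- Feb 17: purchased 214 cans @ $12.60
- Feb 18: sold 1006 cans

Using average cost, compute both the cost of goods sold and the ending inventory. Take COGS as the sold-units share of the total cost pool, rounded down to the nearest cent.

Feb 18, sell 1006: 1006/1787 × $22,886.45 → $12,884.03
Ending inventory (cost pool remaining) = $10,002.42

COGS = $12,884.03; ending inventory = $10,002.42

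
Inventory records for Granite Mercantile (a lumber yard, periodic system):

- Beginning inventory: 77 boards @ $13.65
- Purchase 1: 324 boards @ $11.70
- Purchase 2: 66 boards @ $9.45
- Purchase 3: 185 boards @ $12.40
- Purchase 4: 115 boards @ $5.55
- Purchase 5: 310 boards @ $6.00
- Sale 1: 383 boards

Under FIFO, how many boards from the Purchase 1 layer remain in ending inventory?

18

Sale 1 (383) [FIFO — oldest first]: 77 @ $13.65 + 306 @ $11.70 = $4,631.25
Ending inventory: 18 @ $11.70 + 66 @ $9.45 + 185 @ $12.40 + 115 @ $5.55 + 310 @ $6.00 = $5,626.55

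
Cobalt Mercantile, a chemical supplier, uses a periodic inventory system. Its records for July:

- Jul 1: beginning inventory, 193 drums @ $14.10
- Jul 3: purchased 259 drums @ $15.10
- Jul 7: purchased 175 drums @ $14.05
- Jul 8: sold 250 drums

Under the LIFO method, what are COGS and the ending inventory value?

Jul 8, 250 sold [LIFO — newest first]: 175 @ $14.05 + 75 @ $15.10 = $3,591.25
Ending inventory: 193 @ $14.10 + 184 @ $15.10 = $5,499.70
Check: goods available $9,090.95 = COGS $3,591.25 + ending $5,499.70

COGS = $3,591.25; ending inventory = $5,499.70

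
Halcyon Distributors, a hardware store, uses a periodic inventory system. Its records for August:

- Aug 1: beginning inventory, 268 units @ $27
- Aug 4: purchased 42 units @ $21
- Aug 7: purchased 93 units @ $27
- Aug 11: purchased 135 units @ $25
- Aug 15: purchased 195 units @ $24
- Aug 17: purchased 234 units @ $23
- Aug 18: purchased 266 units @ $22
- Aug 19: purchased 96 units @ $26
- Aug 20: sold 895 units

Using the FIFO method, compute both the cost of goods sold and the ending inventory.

Aug 20, 895 sold [FIFO — oldest first]: 268 @ $27 + 42 @ $21 + 93 @ $27 + 135 @ $25 + 195 @ $24 + 162 @ $23 = $22,410
Ending inventory: 72 @ $23 + 266 @ $22 + 96 @ $26 = $10,004

COGS = $22,410; ending inventory = $10,004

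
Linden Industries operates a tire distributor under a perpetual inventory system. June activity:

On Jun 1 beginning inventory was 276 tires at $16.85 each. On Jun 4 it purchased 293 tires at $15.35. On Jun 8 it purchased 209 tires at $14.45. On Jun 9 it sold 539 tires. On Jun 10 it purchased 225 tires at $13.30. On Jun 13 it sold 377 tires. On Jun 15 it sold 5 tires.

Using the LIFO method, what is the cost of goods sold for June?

Jun 9, 539 sold [LIFO — newest first]: 209 @ $14.45 + 293 @ $15.35 + 37 @ $16.85 = $8,141.05
Jun 13, 377 sold [LIFO — newest first]: 225 @ $13.30 + 152 @ $16.85 = $5,553.70
Jun 15, 5 sold [LIFO — newest first]: 5 @ $16.85 = $84.25
Total COGS = $8,141.05 + $5,553.70 + $84.25 = $13,779.00
Ending inventory: 82 @ $16.85 = $1,381.70
Check: goods available $15,160.70 = COGS $13,779.00 + ending $1,381.70

COGS = $13,779.00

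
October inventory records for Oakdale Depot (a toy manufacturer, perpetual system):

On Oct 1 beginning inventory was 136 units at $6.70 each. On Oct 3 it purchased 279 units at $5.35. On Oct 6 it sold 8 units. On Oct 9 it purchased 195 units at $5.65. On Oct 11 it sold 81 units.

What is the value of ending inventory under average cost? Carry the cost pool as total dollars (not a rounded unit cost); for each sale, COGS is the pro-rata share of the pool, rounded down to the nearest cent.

After Oct 1: 136 on hand, pool $911.20 (≈ $6.7000 each)
After Oct 3: 415 on hand, pool $2,403.85 (≈ $5.7924 each)
Oct 6, sell 8: 8/415 × $2,403.85 → $46.33
After Oct 9: 602 on hand, pool $3,459.27 (≈ $5.7463 each)
Oct 11, sell 81: 81/602 × $3,459.27 → $465.44
Total COGS = $46.33 + $465.44 = $511.77
Ending inventory (cost pool remaining) = $2,993.83

Ending inventory = $2,993.83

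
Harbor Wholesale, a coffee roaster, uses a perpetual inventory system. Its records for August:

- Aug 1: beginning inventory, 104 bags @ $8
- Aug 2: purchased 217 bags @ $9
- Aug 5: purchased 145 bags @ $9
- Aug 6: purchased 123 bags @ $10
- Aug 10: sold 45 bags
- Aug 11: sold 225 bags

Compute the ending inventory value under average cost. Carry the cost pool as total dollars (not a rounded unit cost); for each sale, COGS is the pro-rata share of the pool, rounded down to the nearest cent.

After Aug 1: 104 on hand, pool $832.00 (≈ $8.0000 each)
After Aug 2: 321 on hand, pool $2,785.00 (≈ $8.6760 each)
After Aug 5: 466 on hand, pool $4,090.00 (≈ $8.7768 each)
After Aug 6: 589 on hand, pool $5,320.00 (≈ $9.0323 each)
Aug 10, sell 45: 45/589 × $5,320.00 → $406.45
Aug 11, sell 225: 225/544 × $4,913.55 → $2,032.25
Total COGS = $406.45 + $2,032.25 = $2,438.70
Ending inventory (cost pool remaining) = $2,881.30

Ending inventory = $2,881.30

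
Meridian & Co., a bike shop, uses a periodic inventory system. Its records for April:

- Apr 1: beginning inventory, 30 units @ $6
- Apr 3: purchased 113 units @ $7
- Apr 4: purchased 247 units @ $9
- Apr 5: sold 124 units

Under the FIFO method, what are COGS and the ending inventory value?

COGS = $838; ending inventory = $2,356

Apr 5, 124 sold [FIFO — oldest first]: 30 @ $6 + 94 @ $7 = $838
Ending inventory: 19 @ $7 + 247 @ $9 = $2,356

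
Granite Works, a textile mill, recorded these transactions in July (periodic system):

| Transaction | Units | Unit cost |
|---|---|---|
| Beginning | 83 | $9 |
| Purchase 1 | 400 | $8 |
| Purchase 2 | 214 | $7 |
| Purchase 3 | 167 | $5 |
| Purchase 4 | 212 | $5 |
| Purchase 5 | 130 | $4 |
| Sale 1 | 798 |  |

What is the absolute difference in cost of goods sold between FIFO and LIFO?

FIFO COGS: 83 @ $9 + 400 @ $8 + 214 @ $7 + 101 @ $5 = $5,950
LIFO COGS: 130 @ $4 + 212 @ $5 + 167 @ $5 + 214 @ $7 + 75 @ $8 = $4,513
Difference = |$5,950 − $4,513| = $1,437

$1,437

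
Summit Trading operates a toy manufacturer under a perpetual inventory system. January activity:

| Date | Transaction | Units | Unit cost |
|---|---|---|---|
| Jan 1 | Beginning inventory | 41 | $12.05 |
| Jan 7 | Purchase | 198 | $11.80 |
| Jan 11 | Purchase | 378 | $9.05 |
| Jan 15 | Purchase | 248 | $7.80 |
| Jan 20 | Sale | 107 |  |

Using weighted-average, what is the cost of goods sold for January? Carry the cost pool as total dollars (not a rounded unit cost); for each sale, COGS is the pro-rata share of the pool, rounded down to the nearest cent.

COGS = $1,012.57

After Jan 1: 41 on hand, pool $494.05 (≈ $12.0500 each)
After Jan 7: 239 on hand, pool $2,830.45 (≈ $11.8429 each)
After Jan 11: 617 on hand, pool $6,251.35 (≈ $10.1318 each)
After Jan 15: 865 on hand, pool $8,185.75 (≈ $9.4633 each)
Jan 20, sell 107: 107/865 × $8,185.75 → $1,012.57
Ending inventory (cost pool remaining) = $7,173.18
Check: goods available $8,185.75 = COGS $1,012.57 + ending $7,173.18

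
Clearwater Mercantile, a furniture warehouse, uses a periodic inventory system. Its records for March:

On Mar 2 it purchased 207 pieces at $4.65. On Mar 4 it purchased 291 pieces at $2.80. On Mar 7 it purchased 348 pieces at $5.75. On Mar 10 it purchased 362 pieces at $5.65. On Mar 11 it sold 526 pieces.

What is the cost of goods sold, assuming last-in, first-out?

COGS = $2,988.30

Mar 11, 526 sold [LIFO — newest first]: 362 @ $5.65 + 164 @ $5.75 = $2,988.30
Ending inventory: 207 @ $4.65 + 291 @ $2.80 + 184 @ $5.75 = $2,835.35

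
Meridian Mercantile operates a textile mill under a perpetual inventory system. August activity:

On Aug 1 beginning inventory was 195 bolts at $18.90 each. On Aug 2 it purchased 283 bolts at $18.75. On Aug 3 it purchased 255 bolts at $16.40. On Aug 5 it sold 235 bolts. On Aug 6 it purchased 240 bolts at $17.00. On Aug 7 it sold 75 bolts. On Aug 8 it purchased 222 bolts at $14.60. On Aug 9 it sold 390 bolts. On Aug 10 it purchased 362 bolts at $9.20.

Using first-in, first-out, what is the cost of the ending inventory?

Ending inventory = $11,192.80

Aug 5, 235 sold [FIFO — oldest first]: 195 @ $18.90 + 40 @ $18.75 = $4,435.50
Aug 7, 75 sold [FIFO — oldest first]: 75 @ $18.75 = $1,406.25
Aug 9, 390 sold [FIFO — oldest first]: 168 @ $18.75 + 222 @ $16.40 = $6,790.80
Total COGS = $4,435.50 + $1,406.25 + $6,790.80 = $12,632.55
Ending inventory: 33 @ $16.40 + 240 @ $17.00 + 222 @ $14.60 + 362 @ $9.20 = $11,192.80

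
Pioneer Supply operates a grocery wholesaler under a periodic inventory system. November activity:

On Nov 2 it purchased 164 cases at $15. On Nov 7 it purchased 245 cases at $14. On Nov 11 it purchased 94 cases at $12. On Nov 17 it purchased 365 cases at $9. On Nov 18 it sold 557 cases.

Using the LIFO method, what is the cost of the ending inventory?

Ending inventory = $4,518

Nov 18, 557 sold [LIFO — newest first]: 365 @ $9 + 94 @ $12 + 98 @ $14 = $5,785
Ending inventory: 164 @ $15 + 147 @ $14 = $4,518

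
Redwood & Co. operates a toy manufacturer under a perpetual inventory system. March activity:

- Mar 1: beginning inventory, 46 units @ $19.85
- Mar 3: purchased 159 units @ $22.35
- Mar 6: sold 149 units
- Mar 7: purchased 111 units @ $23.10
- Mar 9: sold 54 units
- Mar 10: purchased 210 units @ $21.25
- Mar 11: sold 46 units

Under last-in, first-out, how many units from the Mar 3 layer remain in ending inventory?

Mar 6, 149 sold [LIFO — newest first]: 149 @ $22.35 = $3,330.15
Mar 9, 54 sold [LIFO — newest first]: 54 @ $23.10 = $1,247.40
Mar 11, 46 sold [LIFO — newest first]: 46 @ $21.25 = $977.50
Total COGS = $3,330.15 + $1,247.40 + $977.50 = $5,555.05
Ending inventory: 46 @ $19.85 + 10 @ $22.35 + 57 @ $23.10 + 164 @ $21.25 = $5,938.30
Check: goods available $11,493.35 = COGS $5,555.05 + ending $5,938.30

10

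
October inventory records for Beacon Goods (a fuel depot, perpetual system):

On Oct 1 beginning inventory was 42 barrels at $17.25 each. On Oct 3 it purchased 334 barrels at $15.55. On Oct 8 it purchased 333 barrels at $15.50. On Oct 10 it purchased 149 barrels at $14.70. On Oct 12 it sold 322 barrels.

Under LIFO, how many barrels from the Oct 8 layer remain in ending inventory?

Oct 12, 322 sold [LIFO — newest first]: 149 @ $14.70 + 173 @ $15.50 = $4,871.80
Ending inventory: 42 @ $17.25 + 334 @ $15.55 + 160 @ $15.50 = $8,398.20

160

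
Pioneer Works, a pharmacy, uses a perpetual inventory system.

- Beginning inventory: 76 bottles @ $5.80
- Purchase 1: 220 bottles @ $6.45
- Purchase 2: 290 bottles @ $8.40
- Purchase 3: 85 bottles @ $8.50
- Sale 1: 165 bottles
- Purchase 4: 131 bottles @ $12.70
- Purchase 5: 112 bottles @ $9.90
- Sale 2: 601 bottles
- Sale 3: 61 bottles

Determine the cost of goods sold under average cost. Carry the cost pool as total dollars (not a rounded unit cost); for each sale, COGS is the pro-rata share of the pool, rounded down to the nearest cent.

After Beginning: 76 on hand, pool $440.80 (≈ $5.8000 each)
After Purchase 1: 296 on hand, pool $1,859.80 (≈ $6.2831 each)
After Purchase 2: 586 on hand, pool $4,295.80 (≈ $7.3307 each)
After Purchase 3: 671 on hand, pool $5,018.30 (≈ $7.4788 each)
Sale 1, sell 165: 165/671 × $5,018.30 → $1,234.00
After Purchase 4: 637 on hand, pool $5,448.00 (≈ $8.5526 each)
After Purchase 5: 749 on hand, pool $6,556.80 (≈ $8.7541 each)
Sale 2, sell 601: 601/749 × $6,556.80 → $5,261.19
Sale 3, sell 61: 61/148 × $1,295.61 → $534.00
Total COGS = $1,234.00 + $5,261.19 + $534.00 = $7,029.19
Ending inventory (cost pool remaining) = $761.61

COGS = $7,029.19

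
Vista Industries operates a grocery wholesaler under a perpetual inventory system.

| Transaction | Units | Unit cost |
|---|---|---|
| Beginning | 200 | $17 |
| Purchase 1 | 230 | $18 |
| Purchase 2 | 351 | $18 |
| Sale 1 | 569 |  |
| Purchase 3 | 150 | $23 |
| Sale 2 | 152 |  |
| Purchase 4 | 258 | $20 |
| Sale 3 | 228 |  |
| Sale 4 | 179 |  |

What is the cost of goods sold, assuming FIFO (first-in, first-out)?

Sale 1 (569) [FIFO — oldest first]: 200 @ $17 + 230 @ $18 + 139 @ $18 = $10,042
Sale 2 (152) [FIFO — oldest first]: 152 @ $18 = $2,736
Sale 3 (228) [FIFO — oldest first]: 60 @ $18 + 150 @ $23 + 18 @ $20 = $4,890
Sale 4 (179) [FIFO — oldest first]: 179 @ $20 = $3,580
Total COGS = $10,042 + $2,736 + $4,890 + $3,580 = $21,248
Ending inventory: 61 @ $20 = $1,220
Check: goods available $22,468 = COGS $21,248 + ending $1,220

COGS = $21,248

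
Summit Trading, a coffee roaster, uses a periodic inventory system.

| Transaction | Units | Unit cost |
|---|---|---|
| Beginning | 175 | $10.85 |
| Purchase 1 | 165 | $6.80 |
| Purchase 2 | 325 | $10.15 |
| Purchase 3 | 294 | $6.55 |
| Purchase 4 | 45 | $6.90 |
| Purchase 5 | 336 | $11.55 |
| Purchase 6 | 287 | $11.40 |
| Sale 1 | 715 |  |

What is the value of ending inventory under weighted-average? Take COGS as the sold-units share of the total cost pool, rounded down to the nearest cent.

Ending inventory = $8,805.15

Sale 1, sell 715: 715/1627 × $15,708.30 → $6,903.15
Ending inventory (cost pool remaining) = $8,805.15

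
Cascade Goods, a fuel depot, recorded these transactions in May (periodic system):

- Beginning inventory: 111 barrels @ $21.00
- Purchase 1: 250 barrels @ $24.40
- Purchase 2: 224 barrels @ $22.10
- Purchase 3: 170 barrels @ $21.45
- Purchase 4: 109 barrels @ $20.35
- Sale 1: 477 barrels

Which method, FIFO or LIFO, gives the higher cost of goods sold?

FIFO COGS: 111 @ $21.00 + 250 @ $24.40 + 116 @ $22.10 = $10,994.60
LIFO COGS: 109 @ $20.35 + 170 @ $21.45 + 198 @ $22.10 = $10,240.45

FIFO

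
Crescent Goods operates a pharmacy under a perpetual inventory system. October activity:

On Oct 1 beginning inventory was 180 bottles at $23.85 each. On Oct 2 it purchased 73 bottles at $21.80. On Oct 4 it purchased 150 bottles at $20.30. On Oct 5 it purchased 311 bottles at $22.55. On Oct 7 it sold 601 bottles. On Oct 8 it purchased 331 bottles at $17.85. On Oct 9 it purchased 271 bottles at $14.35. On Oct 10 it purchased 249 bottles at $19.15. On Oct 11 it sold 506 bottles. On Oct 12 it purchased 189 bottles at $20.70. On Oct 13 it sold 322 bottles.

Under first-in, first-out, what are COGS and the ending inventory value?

Oct 7, 601 sold [FIFO — oldest first]: 180 @ $23.85 + 73 @ $21.80 + 150 @ $20.30 + 198 @ $22.55 = $13,394.30
Oct 11, 506 sold [FIFO — oldest first]: 113 @ $22.55 + 331 @ $17.85 + 62 @ $14.35 = $9,346.20
Oct 13, 322 sold [FIFO — oldest first]: 209 @ $14.35 + 113 @ $19.15 = $5,163.10
Total COGS = $13,394.30 + $9,346.20 + $5,163.10 = $27,903.60
Ending inventory: 136 @ $19.15 + 189 @ $20.70 = $6,516.70

COGS = $27,903.60; ending inventory = $6,516.70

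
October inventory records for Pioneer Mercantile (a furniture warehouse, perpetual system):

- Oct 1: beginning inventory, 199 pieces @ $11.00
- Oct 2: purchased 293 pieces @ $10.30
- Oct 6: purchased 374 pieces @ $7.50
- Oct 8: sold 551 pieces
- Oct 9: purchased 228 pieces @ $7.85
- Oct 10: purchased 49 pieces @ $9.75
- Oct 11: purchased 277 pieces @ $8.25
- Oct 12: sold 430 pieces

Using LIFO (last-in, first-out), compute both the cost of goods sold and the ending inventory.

Oct 8, 551 sold [LIFO — newest first]: 374 @ $7.50 + 177 @ $10.30 = $4,628.10
Oct 12, 430 sold [LIFO — newest first]: 277 @ $8.25 + 49 @ $9.75 + 104 @ $7.85 = $3,579.40
Total COGS = $4,628.10 + $3,579.40 = $8,207.50
Ending inventory: 199 @ $11.00 + 116 @ $10.30 + 124 @ $7.85 = $4,357.20
Check: goods available $12,564.70 = COGS $8,207.50 + ending $4,357.20

COGS = $8,207.50; ending inventory = $4,357.20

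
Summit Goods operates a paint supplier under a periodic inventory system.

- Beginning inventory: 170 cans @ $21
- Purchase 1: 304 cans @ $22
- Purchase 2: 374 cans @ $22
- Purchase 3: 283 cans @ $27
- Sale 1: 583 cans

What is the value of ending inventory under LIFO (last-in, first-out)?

Sale 1 (583) [LIFO — newest first]: 283 @ $27 + 300 @ $22 = $14,241
Ending inventory: 170 @ $21 + 304 @ $22 + 74 @ $22 = $11,886
Check: goods available $26,127 = COGS $14,241 + ending $11,886

Ending inventory = $11,886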